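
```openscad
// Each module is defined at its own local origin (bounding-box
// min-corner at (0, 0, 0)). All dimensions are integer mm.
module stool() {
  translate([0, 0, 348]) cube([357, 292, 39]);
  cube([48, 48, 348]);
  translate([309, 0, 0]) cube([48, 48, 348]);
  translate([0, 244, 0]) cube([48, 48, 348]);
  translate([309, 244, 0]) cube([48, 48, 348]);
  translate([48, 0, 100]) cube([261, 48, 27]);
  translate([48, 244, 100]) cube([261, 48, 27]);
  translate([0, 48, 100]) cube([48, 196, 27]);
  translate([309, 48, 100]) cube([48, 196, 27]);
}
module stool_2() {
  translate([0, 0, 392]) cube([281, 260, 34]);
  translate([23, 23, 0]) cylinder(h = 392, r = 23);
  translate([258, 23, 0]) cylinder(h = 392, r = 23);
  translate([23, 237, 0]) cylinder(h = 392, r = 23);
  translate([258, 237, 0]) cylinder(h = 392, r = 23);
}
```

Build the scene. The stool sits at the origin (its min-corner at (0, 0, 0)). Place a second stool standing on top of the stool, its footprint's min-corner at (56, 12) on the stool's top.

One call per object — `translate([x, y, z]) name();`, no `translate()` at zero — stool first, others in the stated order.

stool();
translate([56, 12, 387]) stool_2();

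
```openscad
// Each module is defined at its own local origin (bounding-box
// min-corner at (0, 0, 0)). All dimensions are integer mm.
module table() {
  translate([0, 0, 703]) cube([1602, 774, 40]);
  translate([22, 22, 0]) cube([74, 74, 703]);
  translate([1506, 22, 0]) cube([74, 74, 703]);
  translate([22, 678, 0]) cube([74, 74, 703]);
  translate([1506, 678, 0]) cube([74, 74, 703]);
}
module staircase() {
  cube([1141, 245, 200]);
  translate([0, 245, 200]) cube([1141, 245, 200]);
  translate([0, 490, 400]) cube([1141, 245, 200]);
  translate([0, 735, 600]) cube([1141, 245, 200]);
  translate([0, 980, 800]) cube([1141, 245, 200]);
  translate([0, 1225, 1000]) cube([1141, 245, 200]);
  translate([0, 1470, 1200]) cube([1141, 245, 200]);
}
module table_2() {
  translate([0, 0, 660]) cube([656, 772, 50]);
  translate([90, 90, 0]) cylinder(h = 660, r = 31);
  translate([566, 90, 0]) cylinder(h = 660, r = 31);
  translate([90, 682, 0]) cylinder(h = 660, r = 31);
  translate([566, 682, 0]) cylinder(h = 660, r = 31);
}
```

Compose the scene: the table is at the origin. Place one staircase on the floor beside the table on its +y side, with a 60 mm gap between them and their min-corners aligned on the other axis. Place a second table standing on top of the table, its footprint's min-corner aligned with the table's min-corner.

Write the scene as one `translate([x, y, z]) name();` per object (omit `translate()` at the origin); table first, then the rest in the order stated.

table();
translate([0, 834, 0]) staircase();
translate([0, 0, 743]) table_2();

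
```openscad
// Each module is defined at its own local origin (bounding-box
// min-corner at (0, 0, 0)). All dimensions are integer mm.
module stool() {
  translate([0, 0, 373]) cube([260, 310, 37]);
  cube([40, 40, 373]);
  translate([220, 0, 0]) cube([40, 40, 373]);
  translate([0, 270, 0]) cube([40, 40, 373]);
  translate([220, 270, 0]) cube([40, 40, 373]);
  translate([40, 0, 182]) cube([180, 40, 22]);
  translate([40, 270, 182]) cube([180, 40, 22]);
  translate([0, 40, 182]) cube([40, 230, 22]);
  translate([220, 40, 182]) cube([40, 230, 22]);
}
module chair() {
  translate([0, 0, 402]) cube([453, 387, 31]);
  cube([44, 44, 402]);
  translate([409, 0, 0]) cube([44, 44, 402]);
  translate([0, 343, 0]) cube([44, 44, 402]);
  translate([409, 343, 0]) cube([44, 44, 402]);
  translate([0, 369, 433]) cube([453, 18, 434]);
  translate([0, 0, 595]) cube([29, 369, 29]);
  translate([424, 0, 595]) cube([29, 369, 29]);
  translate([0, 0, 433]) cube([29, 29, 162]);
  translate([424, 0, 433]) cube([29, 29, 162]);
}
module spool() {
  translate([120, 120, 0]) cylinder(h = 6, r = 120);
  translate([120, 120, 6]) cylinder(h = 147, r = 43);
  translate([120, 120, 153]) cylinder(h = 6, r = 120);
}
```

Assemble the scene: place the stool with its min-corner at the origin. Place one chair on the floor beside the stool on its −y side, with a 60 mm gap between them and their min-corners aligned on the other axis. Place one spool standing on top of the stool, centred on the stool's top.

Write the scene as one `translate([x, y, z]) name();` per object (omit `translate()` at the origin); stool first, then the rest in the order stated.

stool();
translate([0, -447, 0]) chair();
translate([10, 35, 410]) spool();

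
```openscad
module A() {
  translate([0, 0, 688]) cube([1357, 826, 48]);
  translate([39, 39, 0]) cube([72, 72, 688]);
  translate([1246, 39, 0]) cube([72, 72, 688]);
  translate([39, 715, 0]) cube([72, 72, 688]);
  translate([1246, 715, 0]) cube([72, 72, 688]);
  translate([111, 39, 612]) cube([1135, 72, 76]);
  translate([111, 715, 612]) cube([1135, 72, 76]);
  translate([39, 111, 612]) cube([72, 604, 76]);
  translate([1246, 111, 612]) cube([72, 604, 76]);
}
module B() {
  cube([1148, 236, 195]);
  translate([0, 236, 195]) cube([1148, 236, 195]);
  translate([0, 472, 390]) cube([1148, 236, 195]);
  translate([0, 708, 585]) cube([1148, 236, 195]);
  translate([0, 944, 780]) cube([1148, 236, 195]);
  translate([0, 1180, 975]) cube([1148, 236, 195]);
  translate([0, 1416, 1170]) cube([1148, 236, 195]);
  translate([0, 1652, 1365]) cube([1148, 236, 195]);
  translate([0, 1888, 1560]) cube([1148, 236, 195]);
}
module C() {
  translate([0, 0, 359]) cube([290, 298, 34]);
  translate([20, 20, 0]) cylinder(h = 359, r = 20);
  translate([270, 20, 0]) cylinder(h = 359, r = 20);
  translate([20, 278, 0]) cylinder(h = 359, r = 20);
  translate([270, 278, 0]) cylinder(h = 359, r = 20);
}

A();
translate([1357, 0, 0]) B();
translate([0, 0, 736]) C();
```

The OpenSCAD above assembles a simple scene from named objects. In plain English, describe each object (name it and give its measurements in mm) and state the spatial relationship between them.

A is a table with a 1357×826 mm rectangular top, 48 mm thick, top surface at z = 736 mm, supported by four 72×72 mm square legs, each inset 39 mm from the nearest pair of top edges, running from the floor. Four apron rails, 72 mm thick and 76 mm tall, run between adjacent legs with their top edges flush with the underside of the top and their outer faces flush with the legs' outer faces.

B is a run of 9 identical solid stair steps. Each tread is 1148×236 mm and each step block is 195 mm high. Step 1 rests on the floor; step k is offset from step 1 by (k−1)×236 mm in y and (k−1)×195 mm in z.

C is a simple wooden stool: a rectangular seat 290 mm (x) by 298 mm (y), 34 mm thick, top face at z = 393 mm, on four round legs, each 40 mm in diameter. The legs rest on z = 0, each leg's axis is inset half a diameter from the nearest pair of seat edges (so the leg's bounding box is flush with the corner).

The staircase is against the table's +x side, with their −y faces flush. The stool is on top of the table.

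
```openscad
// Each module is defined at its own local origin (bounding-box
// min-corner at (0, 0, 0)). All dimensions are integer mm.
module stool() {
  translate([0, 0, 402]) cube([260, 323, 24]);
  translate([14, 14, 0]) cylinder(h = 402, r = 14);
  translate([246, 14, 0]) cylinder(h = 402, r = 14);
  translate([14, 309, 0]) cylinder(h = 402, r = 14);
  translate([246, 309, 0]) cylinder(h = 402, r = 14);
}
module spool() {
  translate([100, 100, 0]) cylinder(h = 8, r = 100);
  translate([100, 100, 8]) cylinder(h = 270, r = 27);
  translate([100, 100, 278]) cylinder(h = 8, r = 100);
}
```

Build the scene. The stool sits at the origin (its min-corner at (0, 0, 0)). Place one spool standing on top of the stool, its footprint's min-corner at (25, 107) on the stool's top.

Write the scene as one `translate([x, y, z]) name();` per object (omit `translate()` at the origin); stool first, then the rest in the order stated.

stool();
translate([25, 107, 426]) spool();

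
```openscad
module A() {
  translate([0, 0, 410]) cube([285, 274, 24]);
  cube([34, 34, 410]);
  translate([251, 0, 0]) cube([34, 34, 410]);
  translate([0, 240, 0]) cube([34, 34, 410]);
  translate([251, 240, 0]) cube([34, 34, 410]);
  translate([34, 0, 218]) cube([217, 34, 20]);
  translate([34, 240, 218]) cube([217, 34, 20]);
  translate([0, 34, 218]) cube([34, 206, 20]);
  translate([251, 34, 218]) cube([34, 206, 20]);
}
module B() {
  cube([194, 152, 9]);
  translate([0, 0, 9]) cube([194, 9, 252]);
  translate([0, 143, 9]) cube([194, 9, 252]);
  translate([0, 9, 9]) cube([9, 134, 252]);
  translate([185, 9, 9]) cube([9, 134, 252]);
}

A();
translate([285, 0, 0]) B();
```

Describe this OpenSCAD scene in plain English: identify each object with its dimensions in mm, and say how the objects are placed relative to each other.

A is a simple wooden stool: a rectangular seat 285 mm (x) by 274 mm (y), 24 mm thick, top face at z = 434 mm, on four square legs, each 34×34 mm in cross-section. The legs rest on z = 0, each flush with a corner of the seat. Four stretchers, 34 mm wide and 20 mm tall, connect adjacent legs with their undersides at z = 218 mm, each running between the inner faces of the legs it joins and aligned with the legs' outer faces on the other axis.

B is an open storage box with external size 194×152×261 mm and wall thickness 9 mm (the base is also 9 mm thick). The base covers the whole footprint; the four walls stand on the base, with the y-facing walls full-width and the x-facing walls fitting between their inner faces.

The open box is against the stool's +x side, with their −y faces flush.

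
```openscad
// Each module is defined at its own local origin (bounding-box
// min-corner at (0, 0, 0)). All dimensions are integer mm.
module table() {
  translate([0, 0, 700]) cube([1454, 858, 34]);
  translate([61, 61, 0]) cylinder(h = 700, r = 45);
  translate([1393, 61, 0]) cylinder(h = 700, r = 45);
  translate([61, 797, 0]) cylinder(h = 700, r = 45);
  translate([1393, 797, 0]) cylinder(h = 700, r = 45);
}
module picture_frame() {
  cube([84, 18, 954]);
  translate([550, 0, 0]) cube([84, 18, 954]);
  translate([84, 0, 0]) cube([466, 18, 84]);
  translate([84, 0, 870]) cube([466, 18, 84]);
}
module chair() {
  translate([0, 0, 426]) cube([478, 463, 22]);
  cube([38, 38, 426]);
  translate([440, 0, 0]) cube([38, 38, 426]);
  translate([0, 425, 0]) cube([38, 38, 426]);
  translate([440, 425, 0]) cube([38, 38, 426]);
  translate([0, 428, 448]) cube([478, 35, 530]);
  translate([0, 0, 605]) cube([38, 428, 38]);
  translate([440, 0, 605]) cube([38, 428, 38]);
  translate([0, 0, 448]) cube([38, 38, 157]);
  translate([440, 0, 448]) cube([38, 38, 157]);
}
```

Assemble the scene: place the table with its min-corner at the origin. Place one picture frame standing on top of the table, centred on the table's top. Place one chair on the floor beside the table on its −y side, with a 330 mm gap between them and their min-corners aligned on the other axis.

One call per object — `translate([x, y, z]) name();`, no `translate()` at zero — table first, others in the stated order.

table();
translate([410, 420, 734]) picture_frame();
translate([0, -793, 0]) chair();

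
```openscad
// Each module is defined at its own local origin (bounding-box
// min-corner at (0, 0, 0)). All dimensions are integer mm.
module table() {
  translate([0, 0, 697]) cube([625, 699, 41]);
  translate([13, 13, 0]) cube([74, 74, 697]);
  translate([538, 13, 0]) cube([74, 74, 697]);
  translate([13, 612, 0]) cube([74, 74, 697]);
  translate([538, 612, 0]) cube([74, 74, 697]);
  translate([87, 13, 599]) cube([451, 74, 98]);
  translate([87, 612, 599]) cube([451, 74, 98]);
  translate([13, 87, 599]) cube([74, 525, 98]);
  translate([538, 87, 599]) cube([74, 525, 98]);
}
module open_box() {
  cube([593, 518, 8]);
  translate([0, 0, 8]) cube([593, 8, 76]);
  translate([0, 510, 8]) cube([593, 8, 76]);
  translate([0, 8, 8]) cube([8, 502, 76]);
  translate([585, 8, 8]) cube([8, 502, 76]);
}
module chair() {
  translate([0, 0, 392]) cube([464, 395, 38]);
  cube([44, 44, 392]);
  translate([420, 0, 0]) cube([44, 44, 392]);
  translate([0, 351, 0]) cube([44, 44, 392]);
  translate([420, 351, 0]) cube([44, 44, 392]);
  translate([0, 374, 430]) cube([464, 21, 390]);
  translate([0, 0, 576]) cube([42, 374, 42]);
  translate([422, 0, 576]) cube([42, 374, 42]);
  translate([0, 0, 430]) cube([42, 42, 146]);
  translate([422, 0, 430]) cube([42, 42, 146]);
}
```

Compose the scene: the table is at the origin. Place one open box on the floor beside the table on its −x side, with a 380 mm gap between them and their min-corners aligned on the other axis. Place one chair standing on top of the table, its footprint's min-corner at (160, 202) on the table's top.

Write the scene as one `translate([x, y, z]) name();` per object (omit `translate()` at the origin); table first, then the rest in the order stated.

table();
translate([-973, 0, 0]) open_box();
translate([160, 202, 738]) chair();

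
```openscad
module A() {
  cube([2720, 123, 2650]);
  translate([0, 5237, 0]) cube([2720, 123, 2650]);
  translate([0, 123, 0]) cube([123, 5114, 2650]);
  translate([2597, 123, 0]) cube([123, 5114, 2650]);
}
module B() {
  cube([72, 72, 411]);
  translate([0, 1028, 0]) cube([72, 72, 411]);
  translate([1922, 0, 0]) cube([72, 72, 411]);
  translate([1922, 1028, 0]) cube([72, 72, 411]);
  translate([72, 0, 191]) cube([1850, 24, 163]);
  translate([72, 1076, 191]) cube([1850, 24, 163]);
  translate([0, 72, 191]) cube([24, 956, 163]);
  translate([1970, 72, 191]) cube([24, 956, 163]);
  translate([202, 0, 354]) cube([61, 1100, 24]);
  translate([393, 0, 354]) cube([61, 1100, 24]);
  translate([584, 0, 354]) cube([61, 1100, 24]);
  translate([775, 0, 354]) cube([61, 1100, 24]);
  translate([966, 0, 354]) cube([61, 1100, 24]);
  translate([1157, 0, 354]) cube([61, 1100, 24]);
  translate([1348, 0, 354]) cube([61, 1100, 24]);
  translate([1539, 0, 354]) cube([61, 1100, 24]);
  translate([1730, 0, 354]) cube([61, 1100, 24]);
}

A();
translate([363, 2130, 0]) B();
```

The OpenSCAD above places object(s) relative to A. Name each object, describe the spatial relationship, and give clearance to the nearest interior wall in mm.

Clearances: x = 240, y = 2007; minimum 240 mm.

A is a house frame. B is a bed frame. The bed frame sits inside the house frame, centred. The clearance to the nearest interior wall is 240 mm.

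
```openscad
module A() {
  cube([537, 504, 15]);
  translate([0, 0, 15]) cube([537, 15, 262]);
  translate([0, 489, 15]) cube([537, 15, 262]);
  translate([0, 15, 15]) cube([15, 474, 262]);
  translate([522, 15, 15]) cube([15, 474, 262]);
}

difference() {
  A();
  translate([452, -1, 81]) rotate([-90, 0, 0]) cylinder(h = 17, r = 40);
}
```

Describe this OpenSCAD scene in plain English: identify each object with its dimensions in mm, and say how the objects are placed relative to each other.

A is an open storage box with external size 537×504×277 mm and wall thickness 15 mm (the base is also 15 mm thick). The base covers the whole footprint; the four walls stand on the base, with the y-facing walls full-width and the x-facing walls fitting between their inner faces.

The open box has a circular hole of radius 40 mm through its front wall, centred at (x = 452, z = 81).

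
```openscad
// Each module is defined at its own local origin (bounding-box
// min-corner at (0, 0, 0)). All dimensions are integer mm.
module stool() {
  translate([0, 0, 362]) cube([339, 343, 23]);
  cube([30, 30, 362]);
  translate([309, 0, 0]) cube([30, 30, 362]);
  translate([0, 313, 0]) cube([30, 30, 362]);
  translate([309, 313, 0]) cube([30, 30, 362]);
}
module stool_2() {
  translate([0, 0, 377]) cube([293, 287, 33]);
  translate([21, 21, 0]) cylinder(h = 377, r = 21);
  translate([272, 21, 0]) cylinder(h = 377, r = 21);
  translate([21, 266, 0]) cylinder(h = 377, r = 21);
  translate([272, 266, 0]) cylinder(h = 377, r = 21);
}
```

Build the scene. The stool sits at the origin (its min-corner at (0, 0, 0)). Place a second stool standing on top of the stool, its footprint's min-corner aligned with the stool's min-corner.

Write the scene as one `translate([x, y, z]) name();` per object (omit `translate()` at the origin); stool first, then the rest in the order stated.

stool();
translate([0, 0, 385]) stool_2();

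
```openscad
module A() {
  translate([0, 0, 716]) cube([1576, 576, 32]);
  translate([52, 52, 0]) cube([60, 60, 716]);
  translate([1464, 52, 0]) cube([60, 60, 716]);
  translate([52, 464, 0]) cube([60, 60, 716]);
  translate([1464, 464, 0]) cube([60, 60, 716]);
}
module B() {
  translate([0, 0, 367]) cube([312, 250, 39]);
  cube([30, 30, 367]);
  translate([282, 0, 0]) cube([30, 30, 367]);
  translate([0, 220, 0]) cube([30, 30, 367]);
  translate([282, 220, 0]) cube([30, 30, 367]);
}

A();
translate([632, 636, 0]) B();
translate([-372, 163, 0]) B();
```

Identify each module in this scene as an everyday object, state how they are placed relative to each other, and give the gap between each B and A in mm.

Each stool's nearest face is 60 mm from the table's bounding box.

A is a table. B is a stool. Two stools sit around the table at the +y, −x sides. The gap between each stool and the table is 60 mm.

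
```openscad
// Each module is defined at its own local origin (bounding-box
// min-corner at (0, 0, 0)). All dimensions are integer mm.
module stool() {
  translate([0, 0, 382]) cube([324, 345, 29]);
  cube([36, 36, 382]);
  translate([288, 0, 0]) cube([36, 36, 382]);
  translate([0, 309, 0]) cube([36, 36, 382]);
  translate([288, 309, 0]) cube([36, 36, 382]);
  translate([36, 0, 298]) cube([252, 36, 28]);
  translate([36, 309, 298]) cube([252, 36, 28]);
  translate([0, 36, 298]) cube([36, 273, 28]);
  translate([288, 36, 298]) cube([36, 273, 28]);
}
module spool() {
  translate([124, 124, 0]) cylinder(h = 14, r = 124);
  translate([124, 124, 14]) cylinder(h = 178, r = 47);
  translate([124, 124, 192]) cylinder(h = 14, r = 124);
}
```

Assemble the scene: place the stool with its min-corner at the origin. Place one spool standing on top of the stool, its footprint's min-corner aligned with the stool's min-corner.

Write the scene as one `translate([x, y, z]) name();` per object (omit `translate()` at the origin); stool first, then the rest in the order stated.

stool();
translate([0, 0, 411]) spool();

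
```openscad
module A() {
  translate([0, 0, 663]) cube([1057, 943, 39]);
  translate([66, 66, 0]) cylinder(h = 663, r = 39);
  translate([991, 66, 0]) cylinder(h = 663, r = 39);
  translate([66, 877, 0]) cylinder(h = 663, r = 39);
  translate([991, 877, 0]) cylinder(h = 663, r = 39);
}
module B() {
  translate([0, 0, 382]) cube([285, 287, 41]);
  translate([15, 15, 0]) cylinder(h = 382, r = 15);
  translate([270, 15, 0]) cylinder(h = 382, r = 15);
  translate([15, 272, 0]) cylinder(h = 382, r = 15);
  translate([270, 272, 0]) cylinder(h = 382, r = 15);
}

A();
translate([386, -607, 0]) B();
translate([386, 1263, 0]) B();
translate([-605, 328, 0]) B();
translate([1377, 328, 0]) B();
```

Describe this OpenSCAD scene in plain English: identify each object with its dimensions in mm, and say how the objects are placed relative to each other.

A is a table with a 1057×943 mm rectangular top, 39 mm thick, top surface at z = 702 mm, supported by four round legs of 78 mm diameter, each leg's bounding box inset 27 mm from the nearest pair of top edges, running from the floor.

B is a four-legged stool. The seat is a 285×287×41 mm slab whose top surface is at z = 423 mm; four round legs, each 30 mm in diameter, run from the floor (z = 0) to the underside of the seat, each leg's axis is inset half a diameter from the nearest pair of seat edges (so the leg's bounding box is flush with the corner).

Four stools sit around the table at the −y, +y, −x, +x sides.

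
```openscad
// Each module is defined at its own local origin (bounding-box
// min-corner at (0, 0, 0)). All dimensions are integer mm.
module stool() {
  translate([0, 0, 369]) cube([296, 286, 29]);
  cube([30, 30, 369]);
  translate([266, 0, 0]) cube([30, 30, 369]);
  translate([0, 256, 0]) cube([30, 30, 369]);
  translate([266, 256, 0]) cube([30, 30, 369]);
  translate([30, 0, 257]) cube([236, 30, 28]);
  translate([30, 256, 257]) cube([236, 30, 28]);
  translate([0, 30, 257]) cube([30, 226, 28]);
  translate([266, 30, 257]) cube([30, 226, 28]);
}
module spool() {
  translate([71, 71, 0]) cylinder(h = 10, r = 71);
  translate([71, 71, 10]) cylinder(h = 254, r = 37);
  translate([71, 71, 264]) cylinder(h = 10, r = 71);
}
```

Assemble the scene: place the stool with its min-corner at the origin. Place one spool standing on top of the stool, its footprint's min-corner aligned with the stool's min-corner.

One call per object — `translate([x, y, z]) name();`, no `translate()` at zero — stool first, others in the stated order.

stool();
translate([0, 0, 398]) spool();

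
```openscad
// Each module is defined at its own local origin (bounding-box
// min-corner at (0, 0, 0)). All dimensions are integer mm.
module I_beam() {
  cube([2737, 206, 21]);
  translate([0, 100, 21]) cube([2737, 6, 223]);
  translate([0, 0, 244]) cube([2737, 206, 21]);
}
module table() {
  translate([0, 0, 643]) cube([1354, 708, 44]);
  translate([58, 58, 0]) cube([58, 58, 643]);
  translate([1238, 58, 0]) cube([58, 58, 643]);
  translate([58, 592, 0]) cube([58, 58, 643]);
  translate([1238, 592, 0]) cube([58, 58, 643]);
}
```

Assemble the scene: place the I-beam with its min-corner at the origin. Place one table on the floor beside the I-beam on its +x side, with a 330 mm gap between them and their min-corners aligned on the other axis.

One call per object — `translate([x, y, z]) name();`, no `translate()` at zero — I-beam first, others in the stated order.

I_beam();
translate([3067, 0, 0]) table();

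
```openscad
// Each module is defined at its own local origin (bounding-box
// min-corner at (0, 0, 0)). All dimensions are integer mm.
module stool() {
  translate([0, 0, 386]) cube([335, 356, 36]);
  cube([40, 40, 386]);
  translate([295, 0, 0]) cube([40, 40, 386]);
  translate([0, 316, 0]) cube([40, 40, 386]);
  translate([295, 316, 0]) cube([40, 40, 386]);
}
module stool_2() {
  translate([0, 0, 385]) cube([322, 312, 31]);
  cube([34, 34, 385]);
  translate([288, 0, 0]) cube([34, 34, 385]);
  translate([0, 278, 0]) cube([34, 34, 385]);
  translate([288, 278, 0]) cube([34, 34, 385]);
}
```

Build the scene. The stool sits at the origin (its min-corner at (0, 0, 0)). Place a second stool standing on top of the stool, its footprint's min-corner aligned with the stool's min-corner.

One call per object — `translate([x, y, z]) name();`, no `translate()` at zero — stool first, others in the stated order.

stool();
translate([0, 0, 422]) stool_2();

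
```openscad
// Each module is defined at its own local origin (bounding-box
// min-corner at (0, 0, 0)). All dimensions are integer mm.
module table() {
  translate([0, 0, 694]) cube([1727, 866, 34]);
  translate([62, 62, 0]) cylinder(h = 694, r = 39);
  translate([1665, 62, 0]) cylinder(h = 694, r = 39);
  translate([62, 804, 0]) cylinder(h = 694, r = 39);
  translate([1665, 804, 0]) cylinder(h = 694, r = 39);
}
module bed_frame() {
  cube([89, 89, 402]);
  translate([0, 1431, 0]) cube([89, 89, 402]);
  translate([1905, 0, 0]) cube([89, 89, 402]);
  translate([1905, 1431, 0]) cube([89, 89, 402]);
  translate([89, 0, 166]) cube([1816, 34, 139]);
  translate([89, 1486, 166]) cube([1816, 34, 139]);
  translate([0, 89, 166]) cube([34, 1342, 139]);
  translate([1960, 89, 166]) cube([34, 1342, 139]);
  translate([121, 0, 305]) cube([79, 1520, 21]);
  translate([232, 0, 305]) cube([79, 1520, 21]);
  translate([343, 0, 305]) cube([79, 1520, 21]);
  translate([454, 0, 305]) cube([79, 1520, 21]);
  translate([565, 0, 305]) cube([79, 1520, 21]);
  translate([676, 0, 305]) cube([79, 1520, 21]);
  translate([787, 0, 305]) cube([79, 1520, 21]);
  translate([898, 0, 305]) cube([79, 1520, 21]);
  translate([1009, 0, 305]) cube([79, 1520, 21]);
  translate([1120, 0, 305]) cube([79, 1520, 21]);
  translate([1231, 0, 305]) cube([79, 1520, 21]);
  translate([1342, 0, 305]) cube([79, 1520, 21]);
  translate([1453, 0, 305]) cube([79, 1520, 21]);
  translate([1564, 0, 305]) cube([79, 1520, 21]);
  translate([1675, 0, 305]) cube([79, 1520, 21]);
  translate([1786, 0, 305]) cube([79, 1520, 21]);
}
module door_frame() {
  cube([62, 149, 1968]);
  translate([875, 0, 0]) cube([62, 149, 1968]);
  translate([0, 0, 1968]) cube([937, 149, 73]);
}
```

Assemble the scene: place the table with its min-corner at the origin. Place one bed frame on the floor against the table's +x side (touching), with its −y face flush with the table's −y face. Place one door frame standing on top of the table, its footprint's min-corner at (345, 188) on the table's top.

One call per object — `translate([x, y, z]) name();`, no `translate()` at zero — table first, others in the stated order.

table();
translate([1727, 0, 0]) bed_frame();
translate([345, 188, 728]) door_frame();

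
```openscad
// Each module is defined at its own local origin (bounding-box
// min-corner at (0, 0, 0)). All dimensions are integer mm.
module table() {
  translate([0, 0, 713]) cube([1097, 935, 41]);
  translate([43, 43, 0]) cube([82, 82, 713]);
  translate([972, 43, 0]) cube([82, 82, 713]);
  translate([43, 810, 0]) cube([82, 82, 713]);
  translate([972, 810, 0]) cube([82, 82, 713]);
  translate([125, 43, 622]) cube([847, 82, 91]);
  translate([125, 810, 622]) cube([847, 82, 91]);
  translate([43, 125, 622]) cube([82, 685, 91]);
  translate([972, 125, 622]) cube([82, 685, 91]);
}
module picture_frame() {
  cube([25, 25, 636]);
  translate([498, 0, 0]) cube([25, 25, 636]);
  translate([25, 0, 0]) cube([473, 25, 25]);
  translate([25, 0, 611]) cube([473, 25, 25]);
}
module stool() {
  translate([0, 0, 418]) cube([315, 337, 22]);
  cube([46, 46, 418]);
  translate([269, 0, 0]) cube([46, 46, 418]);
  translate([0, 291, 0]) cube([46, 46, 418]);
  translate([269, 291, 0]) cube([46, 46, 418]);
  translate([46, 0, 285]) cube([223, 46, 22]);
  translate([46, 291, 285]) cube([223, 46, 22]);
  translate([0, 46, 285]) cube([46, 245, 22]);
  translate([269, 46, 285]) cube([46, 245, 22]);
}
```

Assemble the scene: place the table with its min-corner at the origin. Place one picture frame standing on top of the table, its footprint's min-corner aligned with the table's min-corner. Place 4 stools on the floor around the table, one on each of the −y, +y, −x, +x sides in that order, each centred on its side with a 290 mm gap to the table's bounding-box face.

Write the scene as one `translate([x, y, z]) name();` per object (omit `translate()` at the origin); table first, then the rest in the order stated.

table();
translate([0, 0, 754]) picture_frame();
translate([391, -627, 0]) stool();
translate([391, 1225, 0]) stool();
translate([-605, 299, 0]) stool();
translate([1387, 299, 0]) stool();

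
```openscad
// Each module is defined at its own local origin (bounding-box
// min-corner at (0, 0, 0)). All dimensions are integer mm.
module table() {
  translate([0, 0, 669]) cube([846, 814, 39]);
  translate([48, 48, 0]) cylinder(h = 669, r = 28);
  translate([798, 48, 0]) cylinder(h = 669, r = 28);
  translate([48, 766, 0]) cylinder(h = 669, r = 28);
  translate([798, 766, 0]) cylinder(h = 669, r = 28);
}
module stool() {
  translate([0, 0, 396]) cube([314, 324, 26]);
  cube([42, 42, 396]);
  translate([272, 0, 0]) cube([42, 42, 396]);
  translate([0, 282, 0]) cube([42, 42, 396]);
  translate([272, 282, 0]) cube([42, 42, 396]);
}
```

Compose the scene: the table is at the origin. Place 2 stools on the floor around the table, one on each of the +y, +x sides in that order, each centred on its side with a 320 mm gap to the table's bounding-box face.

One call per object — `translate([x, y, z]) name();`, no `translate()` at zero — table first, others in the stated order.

table();
translate([266, 1134, 0]) stool();
translate([1166, 245, 0]) stool();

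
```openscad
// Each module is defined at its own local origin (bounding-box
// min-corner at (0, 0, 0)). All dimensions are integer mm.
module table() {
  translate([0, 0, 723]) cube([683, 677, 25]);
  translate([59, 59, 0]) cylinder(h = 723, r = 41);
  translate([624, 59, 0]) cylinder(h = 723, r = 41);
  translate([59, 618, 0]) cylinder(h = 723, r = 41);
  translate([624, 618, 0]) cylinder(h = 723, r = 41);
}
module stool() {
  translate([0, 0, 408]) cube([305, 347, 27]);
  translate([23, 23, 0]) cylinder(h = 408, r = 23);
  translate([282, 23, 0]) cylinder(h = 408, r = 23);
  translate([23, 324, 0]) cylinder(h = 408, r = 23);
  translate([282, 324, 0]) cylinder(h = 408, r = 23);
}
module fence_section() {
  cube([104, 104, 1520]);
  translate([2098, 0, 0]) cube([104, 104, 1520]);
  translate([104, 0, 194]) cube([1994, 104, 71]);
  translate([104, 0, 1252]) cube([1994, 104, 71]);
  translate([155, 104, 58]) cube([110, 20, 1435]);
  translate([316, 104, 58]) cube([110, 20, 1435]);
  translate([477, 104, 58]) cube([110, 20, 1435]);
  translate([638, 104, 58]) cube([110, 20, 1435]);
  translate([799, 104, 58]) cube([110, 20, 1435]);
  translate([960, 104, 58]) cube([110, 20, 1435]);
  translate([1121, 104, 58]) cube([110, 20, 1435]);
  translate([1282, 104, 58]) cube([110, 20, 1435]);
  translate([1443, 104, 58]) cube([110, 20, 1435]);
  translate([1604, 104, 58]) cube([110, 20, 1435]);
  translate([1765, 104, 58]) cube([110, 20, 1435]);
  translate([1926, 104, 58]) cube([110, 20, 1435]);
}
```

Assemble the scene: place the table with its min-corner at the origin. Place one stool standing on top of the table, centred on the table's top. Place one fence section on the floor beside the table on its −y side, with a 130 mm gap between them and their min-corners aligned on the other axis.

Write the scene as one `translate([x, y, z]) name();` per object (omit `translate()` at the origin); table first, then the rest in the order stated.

table();
translate([189, 165, 748]) stool();
translate([0, -254, 0]) fence_section();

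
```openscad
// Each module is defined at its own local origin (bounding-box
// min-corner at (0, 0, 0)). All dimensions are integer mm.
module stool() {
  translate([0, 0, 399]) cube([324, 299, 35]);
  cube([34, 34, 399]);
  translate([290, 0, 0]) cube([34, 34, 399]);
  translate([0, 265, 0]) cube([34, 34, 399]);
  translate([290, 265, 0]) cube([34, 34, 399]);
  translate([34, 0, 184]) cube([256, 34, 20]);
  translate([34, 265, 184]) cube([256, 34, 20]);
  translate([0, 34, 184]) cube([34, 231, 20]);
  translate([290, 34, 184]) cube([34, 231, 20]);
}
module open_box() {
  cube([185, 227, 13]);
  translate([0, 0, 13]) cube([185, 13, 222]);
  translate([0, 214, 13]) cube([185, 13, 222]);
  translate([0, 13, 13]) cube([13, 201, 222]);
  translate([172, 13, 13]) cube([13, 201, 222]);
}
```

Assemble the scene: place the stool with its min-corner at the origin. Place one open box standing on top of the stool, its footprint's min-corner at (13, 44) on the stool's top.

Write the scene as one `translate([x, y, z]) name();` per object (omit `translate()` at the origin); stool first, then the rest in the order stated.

stool();
translate([13, 44, 434]) open_box();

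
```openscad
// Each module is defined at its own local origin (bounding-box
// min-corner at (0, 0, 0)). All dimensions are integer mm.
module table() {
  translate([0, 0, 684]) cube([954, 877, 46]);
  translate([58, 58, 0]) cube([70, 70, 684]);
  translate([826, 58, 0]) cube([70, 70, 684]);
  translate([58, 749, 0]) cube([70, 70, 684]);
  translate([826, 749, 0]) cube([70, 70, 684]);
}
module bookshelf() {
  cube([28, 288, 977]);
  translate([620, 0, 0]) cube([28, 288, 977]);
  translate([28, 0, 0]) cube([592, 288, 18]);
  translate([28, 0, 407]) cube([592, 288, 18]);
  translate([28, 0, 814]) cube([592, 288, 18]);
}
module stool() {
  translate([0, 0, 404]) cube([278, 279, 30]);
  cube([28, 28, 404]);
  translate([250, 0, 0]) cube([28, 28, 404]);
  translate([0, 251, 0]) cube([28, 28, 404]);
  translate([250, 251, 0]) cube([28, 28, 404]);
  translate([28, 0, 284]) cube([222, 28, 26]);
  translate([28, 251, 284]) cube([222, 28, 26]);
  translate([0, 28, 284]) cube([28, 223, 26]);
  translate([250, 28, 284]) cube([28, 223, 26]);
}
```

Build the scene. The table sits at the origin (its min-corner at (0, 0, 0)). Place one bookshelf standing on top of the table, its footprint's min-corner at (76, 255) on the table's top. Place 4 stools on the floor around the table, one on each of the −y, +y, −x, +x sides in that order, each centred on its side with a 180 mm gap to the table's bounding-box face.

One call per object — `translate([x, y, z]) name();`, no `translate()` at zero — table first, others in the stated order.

table();
translate([76, 255, 730]) bookshelf();
translate([338, -459, 0]) stool();
translate([338, 1057, 0]) stool();
translate([-458, 299, 0]) stool();
translate([1134, 299, 0]) stool();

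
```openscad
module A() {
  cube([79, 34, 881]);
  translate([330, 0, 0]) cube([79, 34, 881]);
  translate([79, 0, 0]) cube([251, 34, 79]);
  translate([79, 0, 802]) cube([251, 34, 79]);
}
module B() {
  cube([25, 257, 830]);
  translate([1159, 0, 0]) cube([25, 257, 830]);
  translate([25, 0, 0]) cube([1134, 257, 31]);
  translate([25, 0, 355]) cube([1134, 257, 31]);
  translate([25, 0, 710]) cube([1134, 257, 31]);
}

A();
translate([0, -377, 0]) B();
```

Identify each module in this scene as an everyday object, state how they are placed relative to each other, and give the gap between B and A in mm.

A is a picture frame. B is a bookshelf. The bookshelf is on the floor beside the picture frame on its −y side. The gap between the bookshelf and the picture frame is 120 mm.

The bookshelf's nearest face is 120 mm from the picture frame's −y face.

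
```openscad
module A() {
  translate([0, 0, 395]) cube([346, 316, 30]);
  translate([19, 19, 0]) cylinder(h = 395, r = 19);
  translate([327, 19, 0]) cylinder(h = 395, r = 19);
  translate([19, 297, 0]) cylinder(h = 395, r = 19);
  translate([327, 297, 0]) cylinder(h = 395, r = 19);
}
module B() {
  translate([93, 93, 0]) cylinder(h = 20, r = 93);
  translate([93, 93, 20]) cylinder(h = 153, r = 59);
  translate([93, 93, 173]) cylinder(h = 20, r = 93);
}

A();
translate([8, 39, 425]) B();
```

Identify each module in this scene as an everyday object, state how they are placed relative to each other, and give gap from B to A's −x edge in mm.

The spool's min-x is at 8; the stool's min-x is 0; gap = 8 mm.

A is a stool. B is a spool. The spool is on top of the stool. The gap from the spool to the stool's −x edge is 8 mm.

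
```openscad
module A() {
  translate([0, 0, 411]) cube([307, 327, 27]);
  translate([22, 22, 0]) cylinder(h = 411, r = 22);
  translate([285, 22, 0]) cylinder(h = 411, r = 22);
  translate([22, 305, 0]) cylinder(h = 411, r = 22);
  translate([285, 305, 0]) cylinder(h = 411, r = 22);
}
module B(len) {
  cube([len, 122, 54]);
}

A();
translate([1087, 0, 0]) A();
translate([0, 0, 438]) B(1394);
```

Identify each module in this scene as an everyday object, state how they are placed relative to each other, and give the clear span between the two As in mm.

A is a stool. B is a beam. A beam spans the tops of two stools. The clear span between the two stools is 780 mm.

Second stool starts at x = 1087; first ends at x = 307; clear span = 1087 − 307 = 780 mm.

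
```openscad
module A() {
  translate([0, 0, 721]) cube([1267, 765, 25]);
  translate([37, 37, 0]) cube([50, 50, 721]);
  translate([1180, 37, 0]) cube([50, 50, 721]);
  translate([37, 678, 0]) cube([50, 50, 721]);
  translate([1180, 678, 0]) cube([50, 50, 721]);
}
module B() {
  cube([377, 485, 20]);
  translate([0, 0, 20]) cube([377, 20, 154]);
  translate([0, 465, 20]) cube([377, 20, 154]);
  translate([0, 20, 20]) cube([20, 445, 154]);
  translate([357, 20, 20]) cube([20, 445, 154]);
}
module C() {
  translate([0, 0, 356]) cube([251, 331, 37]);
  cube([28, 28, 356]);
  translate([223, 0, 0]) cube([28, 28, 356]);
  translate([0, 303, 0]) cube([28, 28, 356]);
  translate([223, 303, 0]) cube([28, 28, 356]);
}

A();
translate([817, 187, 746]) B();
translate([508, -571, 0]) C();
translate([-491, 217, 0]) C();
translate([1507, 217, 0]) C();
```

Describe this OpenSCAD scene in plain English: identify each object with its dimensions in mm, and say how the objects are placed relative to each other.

A is a rectangular dining table. The top is 1267×765×25 mm with its upper surface at z = 746 mm. It stands on four 50×50 mm square legs, each inset 37 mm from the nearest pair of top edges, running from the floor to the underside of the top.

B is an open-topped rectangular box: outside dimensions 377×485×174 mm, with a uniform wall and base thickness of 20 mm. The base is a full 377×485 slab on the floor; four walls sit on top of the base. The front and back walls (the −y and +y sides) span the full width; the two side walls fit between them.

C is a four-legged stool. The seat is a 251×331×37 mm slab whose top surface is at z = 393 mm; four square legs, each 28×28 mm in cross-section, run from the floor (z = 0) to the underside of the seat, each flush with a corner of the seat.

The open box is on top of the table. Three stools sit around the table at the −y, −x, +x sides.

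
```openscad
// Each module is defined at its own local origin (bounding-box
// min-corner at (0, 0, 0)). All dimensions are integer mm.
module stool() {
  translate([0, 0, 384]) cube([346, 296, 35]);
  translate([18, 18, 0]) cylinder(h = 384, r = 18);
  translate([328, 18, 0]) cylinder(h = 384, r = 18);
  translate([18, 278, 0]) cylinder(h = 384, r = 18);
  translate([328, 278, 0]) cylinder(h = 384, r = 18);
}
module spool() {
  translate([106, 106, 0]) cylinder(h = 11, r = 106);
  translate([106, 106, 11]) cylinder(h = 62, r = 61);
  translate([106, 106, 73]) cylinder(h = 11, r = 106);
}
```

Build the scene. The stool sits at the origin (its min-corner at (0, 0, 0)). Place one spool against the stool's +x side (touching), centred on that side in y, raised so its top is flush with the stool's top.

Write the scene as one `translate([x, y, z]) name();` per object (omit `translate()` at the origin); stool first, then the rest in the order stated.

stool();
translate([346, 42, 335]) spool();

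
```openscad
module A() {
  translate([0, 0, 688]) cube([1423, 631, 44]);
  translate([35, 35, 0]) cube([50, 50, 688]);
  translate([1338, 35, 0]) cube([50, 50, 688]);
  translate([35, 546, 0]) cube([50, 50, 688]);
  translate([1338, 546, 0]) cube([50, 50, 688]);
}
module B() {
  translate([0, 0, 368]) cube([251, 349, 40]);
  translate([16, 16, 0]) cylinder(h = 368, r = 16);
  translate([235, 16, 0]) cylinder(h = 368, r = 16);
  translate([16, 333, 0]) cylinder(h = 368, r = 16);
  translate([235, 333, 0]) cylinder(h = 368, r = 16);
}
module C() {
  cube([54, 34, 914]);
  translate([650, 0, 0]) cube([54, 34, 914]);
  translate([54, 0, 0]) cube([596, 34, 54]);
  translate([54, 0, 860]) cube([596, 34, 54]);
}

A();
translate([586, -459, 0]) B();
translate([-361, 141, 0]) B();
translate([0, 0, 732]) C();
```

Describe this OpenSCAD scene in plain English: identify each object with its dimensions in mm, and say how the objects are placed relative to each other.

A is a table: top 1423 mm (x) × 631 mm (y), 44 mm thick, upper face at z = 732 mm, on four 50×50 mm square legs, each inset 35 mm from the nearest pair of top edges, running from z = 0 to the bottom of the top.

B is a four-legged stool. The seat is a 251×349×40 mm slab whose top surface is at z = 408 mm; four round legs, each 32 mm in diameter, run from the floor (z = 0) to the underside of the seat, each leg's axis is inset half a diameter from the nearest pair of seat edges (so the leg's bounding box is flush with the corner).

C is a picture frame with a 596×806 mm rectangular opening (x by z) and a uniform 54 mm border on every side. Frame depth is 34 mm along y. It is built from two vertical stiles running the full outside height and two horizontal rails spanning the gap between the stiles.

Two stools sit around the table at the −y, −x sides. The picture frame is on top of the table.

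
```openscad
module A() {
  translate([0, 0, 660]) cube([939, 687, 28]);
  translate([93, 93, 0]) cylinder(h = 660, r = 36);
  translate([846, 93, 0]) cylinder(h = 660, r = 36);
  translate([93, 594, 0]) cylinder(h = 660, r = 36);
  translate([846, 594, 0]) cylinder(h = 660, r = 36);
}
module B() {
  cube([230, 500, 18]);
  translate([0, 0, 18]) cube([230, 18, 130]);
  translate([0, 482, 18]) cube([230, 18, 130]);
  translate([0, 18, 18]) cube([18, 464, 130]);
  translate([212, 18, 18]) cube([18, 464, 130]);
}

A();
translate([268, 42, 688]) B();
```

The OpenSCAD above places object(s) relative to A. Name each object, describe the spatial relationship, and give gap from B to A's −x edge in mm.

A is a table. B is an open box. The open box is on top of the table. The gap from the open box to the table's −x edge is 268 mm.

The open box's min-x is at 268; the table's min-x is 0; gap = 268 mm.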